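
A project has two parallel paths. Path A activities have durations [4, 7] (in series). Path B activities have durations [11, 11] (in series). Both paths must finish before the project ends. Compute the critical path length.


Path A total = 4 + 7 = 11
Path B total = 11 + 11 = 22
Critical path = longest path = max(11, 22) = 22

22


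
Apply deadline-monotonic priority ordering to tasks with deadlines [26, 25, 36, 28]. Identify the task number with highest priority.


Sort tasks by relative deadline (ascending):
  Task 2: deadline = 25
  Task 1: deadline = 26
  Task 4: deadline = 28
  Task 3: deadline = 36
Priority order (highest first): [2, 1, 4, 3]
Highest priority task = 2

2


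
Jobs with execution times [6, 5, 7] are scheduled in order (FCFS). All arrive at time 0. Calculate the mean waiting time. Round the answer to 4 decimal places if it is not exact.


FCFS order (as given): [6, 5, 7]
Waiting times:
  Job 1: wait = 0
  Job 2: wait = 6
  Job 3: wait = 11
Sum of waiting times = 17
Average waiting time = 17/3 = 5.6667

5.6667


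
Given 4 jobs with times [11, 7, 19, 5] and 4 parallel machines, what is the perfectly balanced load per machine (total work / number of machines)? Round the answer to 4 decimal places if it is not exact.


Total processing time = 11 + 7 + 19 + 5 = 42
Number of machines = 4
Ideal balanced load = 42 / 4 = 10.5

10.5


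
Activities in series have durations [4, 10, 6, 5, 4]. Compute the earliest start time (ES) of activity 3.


Activity 3 starts after activities 1 through 2 complete.
Predecessor durations: [4, 10]
ES = 4 + 10 = 14

14


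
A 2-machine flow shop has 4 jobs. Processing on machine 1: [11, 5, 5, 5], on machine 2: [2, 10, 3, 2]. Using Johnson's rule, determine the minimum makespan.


Apply Johnson's rule:
  Group 1 (a <= b): [(2, 5, 10)]
  Group 2 (a > b): [(3, 5, 3), (1, 11, 2), (4, 5, 2)]
Optimal job order: [2, 3, 1, 4]
Schedule:
  Job 2: M1 done at 5, M2 done at 15
  Job 3: M1 done at 10, M2 done at 18
  Job 1: M1 done at 21, M2 done at 23
  Job 4: M1 done at 26, M2 done at 28
Makespan = 28

28


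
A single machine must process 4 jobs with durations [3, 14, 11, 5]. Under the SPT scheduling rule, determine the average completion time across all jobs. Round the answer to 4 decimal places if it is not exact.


Sort jobs by processing time (SPT order): [3, 5, 11, 14]
Compute completion times sequentially:
  Job 1: processing = 3, completes at 3
  Job 2: processing = 5, completes at 8
  Job 3: processing = 11, completes at 19
  Job 4: processing = 14, completes at 33
Sum of completion times = 63
Average completion time = 63/4 = 15.75

15.75


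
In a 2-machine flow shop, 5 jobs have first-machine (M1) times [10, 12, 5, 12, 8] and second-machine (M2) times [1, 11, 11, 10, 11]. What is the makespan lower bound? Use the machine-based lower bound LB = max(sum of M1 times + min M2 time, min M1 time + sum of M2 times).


LB1 = sum(M1 times) + min(M2 times) = 47 + 1 = 48
LB2 = min(M1 times) + sum(M2 times) = 5 + 44 = 49
Lower bound = max(LB1, LB2) = max(48, 49) = 49

49


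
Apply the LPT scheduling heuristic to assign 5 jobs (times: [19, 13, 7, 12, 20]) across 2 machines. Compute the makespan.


Sort jobs in decreasing order (LPT): [20, 19, 13, 12, 7]
Assign each job to the least loaded machine:
  Machine 1: jobs [20, 12, 7], load = 39
  Machine 2: jobs [19, 13], load = 32
Makespan = max load = 39

39


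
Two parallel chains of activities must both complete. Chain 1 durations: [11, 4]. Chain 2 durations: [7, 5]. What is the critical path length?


Path A total = 11 + 4 = 15
Path B total = 7 + 5 = 12
Critical path = longest path = max(15, 12) = 15

15


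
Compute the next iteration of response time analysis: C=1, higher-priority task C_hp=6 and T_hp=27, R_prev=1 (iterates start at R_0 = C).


R_next = C + ceil(R_prev / T_hp) * C_hp
ceil(1 / 27) = ceil(0.037) = 1
Interference = 1 * 6 = 6
R_next = 1 + 6 = 7

7


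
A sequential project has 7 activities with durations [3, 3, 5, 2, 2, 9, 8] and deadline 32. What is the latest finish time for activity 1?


LF(activity 1) = deadline - sum of successor durations
Successors: activities 2 through 7 with durations [3, 5, 2, 2, 9, 8]
Sum of successor durations = 29
LF = 32 - 29 = 3

3


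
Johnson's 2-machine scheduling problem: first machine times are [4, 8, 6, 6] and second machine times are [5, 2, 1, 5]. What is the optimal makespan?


Apply Johnson's rule:
  Group 1 (a <= b): [(1, 4, 5)]
  Group 2 (a > b): [(4, 6, 5), (2, 8, 2), (3, 6, 1)]
Optimal job order: [1, 4, 2, 3]
Schedule:
  Job 1: M1 done at 4, M2 done at 9
  Job 4: M1 done at 10, M2 done at 15
  Job 2: M1 done at 18, M2 done at 20
  Job 3: M1 done at 24, M2 done at 25
Makespan = 25

25


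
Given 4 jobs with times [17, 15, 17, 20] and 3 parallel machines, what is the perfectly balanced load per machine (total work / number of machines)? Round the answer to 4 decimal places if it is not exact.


Total processing time = 17 + 15 + 17 + 20 = 69
Number of machines = 3
Ideal balanced load = 69 / 3 = 23.0

23.0


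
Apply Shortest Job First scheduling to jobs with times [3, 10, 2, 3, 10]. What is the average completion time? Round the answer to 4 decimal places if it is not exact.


SJF order (ascending): [2, 3, 3, 10, 10]
Completion times:
  Job 1: burst=2, C=2
  Job 2: burst=3, C=5
  Job 3: burst=3, C=8
  Job 4: burst=10, C=18
  Job 5: burst=10, C=28
Average completion = 61/5 = 12.2

12.2


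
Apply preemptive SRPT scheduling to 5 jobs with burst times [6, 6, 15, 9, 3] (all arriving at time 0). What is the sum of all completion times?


Since all jobs arrive at t=0, SRPT equals SPT ordering.
SPT order: [3, 6, 6, 9, 15]
Completion times:
  Job 1: p=3, C=3
  Job 2: p=6, C=9
  Job 3: p=6, C=15
  Job 4: p=9, C=24
  Job 5: p=15, C=39
Total completion time = 3 + 9 + 15 + 24 + 39 = 90

90


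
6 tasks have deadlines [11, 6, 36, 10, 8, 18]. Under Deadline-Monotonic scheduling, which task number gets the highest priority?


Sort tasks by relative deadline (ascending):
  Task 2: deadline = 6
  Task 5: deadline = 8
  Task 4: deadline = 10
  Task 1: deadline = 11
  Task 6: deadline = 18
  Task 3: deadline = 36
Priority order (highest first): [2, 5, 4, 1, 6, 3]
Highest priority task = 2

2


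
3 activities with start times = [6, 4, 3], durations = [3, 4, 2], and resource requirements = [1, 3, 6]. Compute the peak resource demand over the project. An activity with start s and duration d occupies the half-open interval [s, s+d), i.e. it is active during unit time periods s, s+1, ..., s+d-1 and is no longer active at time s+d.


Each activity i is active on [start_i, start_i + duration_i).
Compute total resource usage per time slot:
  t=0: active resources = [], total = 0
  t=1: active resources = [], total = 0
  t=2: active resources = [], total = 0
  t=3: active resources = [6], total = 6
  t=4: active resources = [3, 6], total = 9
  t=5: active resources = [3], total = 3
  t=6: active resources = [1, 3], total = 4
  t=7: active resources = [1, 3], total = 4
  t=8: active resources = [1], total = 1
Peak resource demand = 9

9


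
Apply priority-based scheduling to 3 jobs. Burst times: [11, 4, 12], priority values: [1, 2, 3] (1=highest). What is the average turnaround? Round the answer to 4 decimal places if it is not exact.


Sort by priority (ascending = highest first):
Order: [(1, 11), (2, 4), (3, 12)]
Completion times:
  Priority 1, burst=11, C=11
  Priority 2, burst=4, C=15
  Priority 3, burst=12, C=27
Average turnaround = 53/3 = 17.6667

17.6667


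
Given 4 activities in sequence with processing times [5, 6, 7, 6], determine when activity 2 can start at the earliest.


Activity 2 starts after activities 1 through 1 complete.
Predecessor durations: [5]
ES = 5 = 5

5


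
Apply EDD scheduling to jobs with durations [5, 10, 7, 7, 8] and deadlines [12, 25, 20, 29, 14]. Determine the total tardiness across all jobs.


Sort by due date (EDD order): [(5, 12), (8, 14), (7, 20), (10, 25), (7, 29)]
Compute completion times and tardiness:
  Job 1: p=5, d=12, C=5, tardiness=max(0,5-12)=0
  Job 2: p=8, d=14, C=13, tardiness=max(0,13-14)=0
  Job 3: p=7, d=20, C=20, tardiness=max(0,20-20)=0
  Job 4: p=10, d=25, C=30, tardiness=max(0,30-25)=5
  Job 5: p=7, d=29, C=37, tardiness=max(0,37-29)=8
Total tardiness = 13

13


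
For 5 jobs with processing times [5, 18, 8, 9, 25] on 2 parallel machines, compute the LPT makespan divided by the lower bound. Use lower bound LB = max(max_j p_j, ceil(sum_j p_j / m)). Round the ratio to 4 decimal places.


LPT order: [25, 18, 9, 8, 5]
Machine loads after assignment: [33, 32]
LPT makespan = 33
Lower bound = max(max_job, ceil(total/2)) = max(25, 33) = 33
Ratio = 33 / 33 = 1.0

1.0


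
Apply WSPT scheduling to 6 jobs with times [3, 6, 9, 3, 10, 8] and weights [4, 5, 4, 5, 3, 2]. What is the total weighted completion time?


Compute p/w ratios and sort ascending (WSPT): [(3, 5), (3, 4), (6, 5), (9, 4), (10, 3), (8, 2)]
Compute weighted completion times:
  Job (p=3,w=5): C=3, w*C=5*3=15
  Job (p=3,w=4): C=6, w*C=4*6=24
  Job (p=6,w=5): C=12, w*C=5*12=60
  Job (p=9,w=4): C=21, w*C=4*21=84
  Job (p=10,w=3): C=31, w*C=3*31=93
  Job (p=8,w=2): C=39, w*C=2*39=78
Total weighted completion time = 354

354


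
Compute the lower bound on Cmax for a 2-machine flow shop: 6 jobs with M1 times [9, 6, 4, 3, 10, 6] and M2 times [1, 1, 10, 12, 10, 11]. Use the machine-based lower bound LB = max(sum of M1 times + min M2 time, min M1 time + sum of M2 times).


LB1 = sum(M1 times) + min(M2 times) = 38 + 1 = 39
LB2 = min(M1 times) + sum(M2 times) = 3 + 45 = 48
Lower bound = max(LB1, LB2) = max(39, 48) = 48

48


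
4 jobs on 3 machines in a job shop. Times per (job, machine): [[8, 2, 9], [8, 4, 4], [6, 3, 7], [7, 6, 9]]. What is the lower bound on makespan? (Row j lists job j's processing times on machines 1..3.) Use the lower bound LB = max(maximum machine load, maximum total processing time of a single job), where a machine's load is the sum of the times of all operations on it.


Machine loads:
  Machine 1: 8 + 8 + 6 + 7 = 29
  Machine 2: 2 + 4 + 3 + 6 = 15
  Machine 3: 9 + 4 + 7 + 9 = 29
Max machine load = 29
Job totals:
  Job 1: 19
  Job 2: 16
  Job 3: 16
  Job 4: 22
Max job total = 22
Lower bound = max(29, 22) = 29

29


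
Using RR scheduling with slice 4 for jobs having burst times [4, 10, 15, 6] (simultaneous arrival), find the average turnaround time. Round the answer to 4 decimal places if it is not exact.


Time quantum = 4
Execution trace:
  J1 runs 4 units, time = 4
  J2 runs 4 units, time = 8
  J3 runs 4 units, time = 12
  J4 runs 4 units, time = 16
  J2 runs 4 units, time = 20
  J3 runs 4 units, time = 24
  J4 runs 2 units, time = 26
  J2 runs 2 units, time = 28
  J3 runs 4 units, time = 32
  J3 runs 3 units, time = 35
Finish times: [4, 28, 35, 26]
Average turnaround = 93/4 = 23.25

23.25


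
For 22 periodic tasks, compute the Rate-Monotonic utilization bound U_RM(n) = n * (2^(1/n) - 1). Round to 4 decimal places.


Compute 2^(1/22) = 1.0320082797
Subtract 1: 1.0320082797 - 1 = 0.0320082797
Multiply by n: 22 * 0.0320082797 = 0.7041821534
Round to 4 dp: 0.7042

0.7042


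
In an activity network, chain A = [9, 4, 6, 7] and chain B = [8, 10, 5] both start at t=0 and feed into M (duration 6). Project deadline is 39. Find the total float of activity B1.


Forward pass: ES(B1) = sum of predecessors on chain B = 0
EF = ES + duration = 0 + 8 = 8
Backward pass: LF(M) = deadline = 39; LS(M) = 39 - 6 = 33
LF(B1) = LS(M) - sum(successors on chain B) = 33 - 15 = 18
LS = LF - duration = 18 - 8 = 10
Total float = LS - ES = 10 - 0 = 10

10


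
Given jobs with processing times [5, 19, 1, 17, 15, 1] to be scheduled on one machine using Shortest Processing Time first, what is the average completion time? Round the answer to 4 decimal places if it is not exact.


Sort jobs by processing time (SPT order): [1, 1, 5, 15, 17, 19]
Compute completion times sequentially:
  Job 1: processing = 1, completes at 1
  Job 2: processing = 1, completes at 2
  Job 3: processing = 5, completes at 7
  Job 4: processing = 15, completes at 22
  Job 5: processing = 17, completes at 39
  Job 6: processing = 19, completes at 58
Sum of completion times = 129
Average completion time = 129/6 = 21.5

21.5


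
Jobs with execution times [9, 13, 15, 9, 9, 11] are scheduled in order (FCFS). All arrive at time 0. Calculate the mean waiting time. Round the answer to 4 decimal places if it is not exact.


FCFS order (as given): [9, 13, 15, 9, 9, 11]
Waiting times:
  Job 1: wait = 0
  Job 2: wait = 9
  Job 3: wait = 22
  Job 4: wait = 37
  Job 5: wait = 46
  Job 6: wait = 55
Sum of waiting times = 169
Average waiting time = 169/6 = 28.1667

28.1667


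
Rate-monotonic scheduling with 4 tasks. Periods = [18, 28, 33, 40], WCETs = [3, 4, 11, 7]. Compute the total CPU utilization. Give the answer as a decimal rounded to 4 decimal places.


Compute individual utilizations (exact fractions):
  Task 1: C/T = 3/18 = 1/6 (approx. 0.1667)
  Task 2: C/T = 4/28 = 1/7 (approx. 0.1429)
  Task 3: C/T = 11/33 = 1/3 (approx. 0.3333)
  Task 4: C/T = 7/40 (approx. 0.175)
Total utilization U = 1/6 + 1/7 + 1/3 + 7/40 = 229/280
Rounded to 4 decimal places: U = 0.8179
RM (Liu & Layland) bound for 4 tasks = 0.756828; compare with U = 229/280 (approx. 0.817857)
bound < U <= 1, so the RM sufficient condition is not met (inconclusive; an exact test such as response-time analysis is needed).

0.8179


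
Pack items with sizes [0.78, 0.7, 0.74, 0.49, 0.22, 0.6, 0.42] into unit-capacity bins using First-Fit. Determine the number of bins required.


Place items sequentially using First-Fit:
  Item 0.78 -> new Bin 1
  Item 0.7 -> new Bin 2
  Item 0.74 -> new Bin 3
  Item 0.49 -> new Bin 4
  Item 0.22 -> Bin 1 (now 1.0)
  Item 0.6 -> new Bin 5
  Item 0.42 -> Bin 4 (now 0.91)
Total bins used = 5

5


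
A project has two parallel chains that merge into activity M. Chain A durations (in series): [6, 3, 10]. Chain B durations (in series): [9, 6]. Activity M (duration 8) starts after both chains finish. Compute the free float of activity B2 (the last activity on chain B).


ES(B2) = sum of predecessors on chain B = 9
EF(B2) = ES + duration = 9 + 6 = 15
Successor of B2 is M. ES(M) = max(sum(A), sum(B)) = max(19, 15) = 19
Free float = ES(successor) - EF(current) = 19 - 15 = 4

4


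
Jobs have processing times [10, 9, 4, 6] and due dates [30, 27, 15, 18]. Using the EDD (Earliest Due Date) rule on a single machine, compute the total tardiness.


Sort by due date (EDD order): [(4, 15), (6, 18), (9, 27), (10, 30)]
Compute completion times and tardiness:
  Job 1: p=4, d=15, C=4, tardiness=max(0,4-15)=0
  Job 2: p=6, d=18, C=10, tardiness=max(0,10-18)=0
  Job 3: p=9, d=27, C=19, tardiness=max(0,19-27)=0
  Job 4: p=10, d=30, C=29, tardiness=max(0,29-30)=0
Total tardiness = 0

0


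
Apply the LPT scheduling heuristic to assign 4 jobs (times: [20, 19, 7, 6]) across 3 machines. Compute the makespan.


Sort jobs in decreasing order (LPT): [20, 19, 7, 6]
Assign each job to the least loaded machine:
  Machine 1: jobs [20], load = 20
  Machine 2: jobs [19], load = 19
  Machine 3: jobs [7, 6], load = 13
Makespan = max load = 20

20


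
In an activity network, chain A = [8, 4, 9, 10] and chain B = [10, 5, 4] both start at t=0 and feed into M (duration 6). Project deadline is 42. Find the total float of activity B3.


Forward pass: ES(B3) = sum of predecessors on chain B = 15
EF = ES + duration = 15 + 4 = 19
Backward pass: LF(M) = deadline = 42; LS(M) = 42 - 6 = 36
LF(B3) = LS(M) - sum(successors on chain B) = 36 - 0 = 36
LS = LF - duration = 36 - 4 = 32
Total float = LS - ES = 32 - 15 = 17

17


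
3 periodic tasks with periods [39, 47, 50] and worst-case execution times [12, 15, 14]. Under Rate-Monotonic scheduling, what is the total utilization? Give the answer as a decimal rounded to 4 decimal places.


Compute individual utilizations (exact fractions):
  Task 1: C/T = 12/39 = 4/13 (approx. 0.3077)
  Task 2: C/T = 15/47 (approx. 0.3191)
  Task 3: C/T = 14/50 = 7/25 (approx. 0.28)
Total utilization U = 4/13 + 15/47 + 7/25 = 13852/15275
Rounded to 4 decimal places: U = 0.9068
RM (Liu & Layland) bound for 3 tasks = 0.779763; compare with U = 13852/15275 (approx. 0.906841)
bound < U <= 1, so the RM sufficient condition is not met (inconclusive; an exact test such as response-time analysis is needed).

0.9068


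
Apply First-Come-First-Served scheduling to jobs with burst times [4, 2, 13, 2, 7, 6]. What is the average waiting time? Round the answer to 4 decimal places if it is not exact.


FCFS order (as given): [4, 2, 13, 2, 7, 6]
Waiting times:
  Job 1: wait = 0
  Job 2: wait = 4
  Job 3: wait = 6
  Job 4: wait = 19
  Job 5: wait = 21
  Job 6: wait = 28
Sum of waiting times = 78
Average waiting time = 78/6 = 13.0

13.0


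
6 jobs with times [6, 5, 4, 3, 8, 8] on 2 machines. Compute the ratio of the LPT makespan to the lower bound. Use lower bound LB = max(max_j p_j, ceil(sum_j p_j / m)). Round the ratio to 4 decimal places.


LPT order: [8, 8, 6, 5, 4, 3]
Machine loads after assignment: [17, 17]
LPT makespan = 17
Lower bound = max(max_job, ceil(total/2)) = max(8, 17) = 17
Ratio = 17 / 17 = 1.0

1.0


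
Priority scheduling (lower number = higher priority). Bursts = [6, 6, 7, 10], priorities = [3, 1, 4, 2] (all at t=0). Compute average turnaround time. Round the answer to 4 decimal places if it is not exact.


Sort by priority (ascending = highest first):
Order: [(1, 6), (2, 10), (3, 6), (4, 7)]
Completion times:
  Priority 1, burst=6, C=6
  Priority 2, burst=10, C=16
  Priority 3, burst=6, C=22
  Priority 4, burst=7, C=29
Average turnaround = 73/4 = 18.25

18.25


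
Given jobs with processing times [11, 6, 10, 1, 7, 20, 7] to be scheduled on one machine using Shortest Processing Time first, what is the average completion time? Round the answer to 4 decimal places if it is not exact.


Sort jobs by processing time (SPT order): [1, 6, 7, 7, 10, 11, 20]
Compute completion times sequentially:
  Job 1: processing = 1, completes at 1
  Job 2: processing = 6, completes at 7
  Job 3: processing = 7, completes at 14
  Job 4: processing = 7, completes at 21
  Job 5: processing = 10, completes at 31
  Job 6: processing = 11, completes at 42
  Job 7: processing = 20, completes at 62
Sum of completion times = 178
Average completion time = 178/7 = 25.4286

25.4286


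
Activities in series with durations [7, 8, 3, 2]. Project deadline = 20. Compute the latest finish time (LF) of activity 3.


LF(activity 3) = deadline - sum of successor durations
Successors: activities 4 through 4 with durations [2]
Sum of successor durations = 2
LF = 20 - 2 = 18

18


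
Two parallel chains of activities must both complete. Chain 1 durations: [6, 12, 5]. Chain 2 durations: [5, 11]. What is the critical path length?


Path A total = 6 + 12 + 5 = 23
Path B total = 5 + 11 = 16
Critical path = longest path = max(23, 16) = 23

23


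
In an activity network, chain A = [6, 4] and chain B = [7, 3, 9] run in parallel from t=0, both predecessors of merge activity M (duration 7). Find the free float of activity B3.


ES(B3) = sum of predecessors on chain B = 10
EF(B3) = ES + duration = 10 + 9 = 19
Successor of B3 is M. ES(M) = max(sum(A), sum(B)) = max(10, 19) = 19
Free float = ES(successor) - EF(current) = 19 - 19 = 0

0


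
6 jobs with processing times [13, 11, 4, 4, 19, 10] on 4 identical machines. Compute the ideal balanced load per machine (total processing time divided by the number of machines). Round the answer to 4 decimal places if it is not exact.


Total processing time = 13 + 11 + 4 + 4 + 19 + 10 = 61
Number of machines = 4
Ideal balanced load = 61 / 4 = 15.25

15.25


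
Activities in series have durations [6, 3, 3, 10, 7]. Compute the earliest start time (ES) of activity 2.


Activity 2 starts after activities 1 through 1 complete.
Predecessor durations: [6]
ES = 6 = 6

6


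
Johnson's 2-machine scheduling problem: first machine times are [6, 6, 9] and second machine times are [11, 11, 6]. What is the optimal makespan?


Apply Johnson's rule:
  Group 1 (a <= b): [(1, 6, 11), (2, 6, 11)]
  Group 2 (a > b): [(3, 9, 6)]
Optimal job order: [1, 2, 3]
Schedule:
  Job 1: M1 done at 6, M2 done at 17
  Job 2: M1 done at 12, M2 done at 28
  Job 3: M1 done at 21, M2 done at 34
Makespan = 34

34


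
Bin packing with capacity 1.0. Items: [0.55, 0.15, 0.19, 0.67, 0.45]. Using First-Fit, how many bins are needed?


Place items sequentially using First-Fit:
  Item 0.55 -> new Bin 1
  Item 0.15 -> Bin 1 (now 0.7)
  Item 0.19 -> Bin 1 (now 0.89)
  Item 0.67 -> new Bin 2
  Item 0.45 -> new Bin 3
Total bins used = 3

3


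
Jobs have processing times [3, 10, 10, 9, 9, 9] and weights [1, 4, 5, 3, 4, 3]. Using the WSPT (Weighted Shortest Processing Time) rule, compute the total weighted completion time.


Compute p/w ratios and sort ascending (WSPT): [(10, 5), (9, 4), (10, 4), (3, 1), (9, 3), (9, 3)]
Compute weighted completion times:
  Job (p=10,w=5): C=10, w*C=5*10=50
  Job (p=9,w=4): C=19, w*C=4*19=76
  Job (p=10,w=4): C=29, w*C=4*29=116
  Job (p=3,w=1): C=32, w*C=1*32=32
  Job (p=9,w=3): C=41, w*C=3*41=123
  Job (p=9,w=3): C=50, w*C=3*50=150
Total weighted completion time = 547

547


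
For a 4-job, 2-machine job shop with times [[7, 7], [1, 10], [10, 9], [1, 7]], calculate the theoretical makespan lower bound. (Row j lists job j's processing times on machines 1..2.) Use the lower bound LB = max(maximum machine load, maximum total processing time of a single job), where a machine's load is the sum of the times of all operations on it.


Machine loads:
  Machine 1: 7 + 1 + 10 + 1 = 19
  Machine 2: 7 + 10 + 9 + 7 = 33
Max machine load = 33
Job totals:
  Job 1: 14
  Job 2: 11
  Job 3: 19
  Job 4: 8
Max job total = 19
Lower bound = max(33, 19) = 33

33


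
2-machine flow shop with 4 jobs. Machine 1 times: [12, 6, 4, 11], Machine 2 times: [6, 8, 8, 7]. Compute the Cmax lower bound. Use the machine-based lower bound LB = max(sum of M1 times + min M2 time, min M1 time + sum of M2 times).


LB1 = sum(M1 times) + min(M2 times) = 33 + 6 = 39
LB2 = min(M1 times) + sum(M2 times) = 4 + 29 = 33
Lower bound = max(LB1, LB2) = max(39, 33) = 39

39


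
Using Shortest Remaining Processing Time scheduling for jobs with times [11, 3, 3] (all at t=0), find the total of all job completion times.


Since all jobs arrive at t=0, SRPT equals SPT ordering.
SPT order: [3, 3, 11]
Completion times:
  Job 1: p=3, C=3
  Job 2: p=3, C=6
  Job 3: p=11, C=17
Total completion time = 3 + 6 + 17 = 26

26


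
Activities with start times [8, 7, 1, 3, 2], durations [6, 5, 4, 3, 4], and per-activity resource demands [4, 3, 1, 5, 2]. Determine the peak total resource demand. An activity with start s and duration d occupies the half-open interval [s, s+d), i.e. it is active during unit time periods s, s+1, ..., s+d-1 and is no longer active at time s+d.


Each activity i is active on [start_i, start_i + duration_i).
Compute total resource usage per time slot:
  t=0: active resources = [], total = 0
  t=1: active resources = [1], total = 1
  t=2: active resources = [1, 2], total = 3
  t=3: active resources = [1, 5, 2], total = 8
  t=4: active resources = [1, 5, 2], total = 8
  t=5: active resources = [5, 2], total = 7
  t=6: active resources = [], total = 0
  t=7: active resources = [3], total = 3
  t=8: active resources = [4, 3], total = 7
  t=9: active resources = [4, 3], total = 7
  t=10: active resources = [4, 3], total = 7
  t=11: active resources = [4, 3], total = 7
  t=12: active resources = [4], total = 4
  t=13: active resources = [4], total = 4
Peak resource demand = 8

8


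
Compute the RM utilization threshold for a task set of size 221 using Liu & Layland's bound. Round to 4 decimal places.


Compute 2^(1/221) = 1.0031413363
Subtract 1: 1.0031413363 - 1 = 0.0031413363
Multiply by n: 221 * 0.0031413363 = 0.6942353223
Round to 4 dp: 0.6942

0.6942


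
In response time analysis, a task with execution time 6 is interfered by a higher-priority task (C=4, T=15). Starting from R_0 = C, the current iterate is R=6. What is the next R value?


R_next = C + ceil(R_prev / T_hp) * C_hp
ceil(6 / 15) = ceil(0.4) = 1
Interference = 1 * 4 = 4
R_next = 6 + 4 = 10

10


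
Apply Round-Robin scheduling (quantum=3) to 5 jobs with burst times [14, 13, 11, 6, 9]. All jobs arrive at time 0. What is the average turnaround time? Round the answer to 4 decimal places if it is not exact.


Time quantum = 3
Execution trace:
  J1 runs 3 units, time = 3
  J2 runs 3 units, time = 6
  J3 runs 3 units, time = 9
  J4 runs 3 units, time = 12
  J5 runs 3 units, time = 15
  J1 runs 3 units, time = 18
  J2 runs 3 units, time = 21
  J3 runs 3 units, time = 24
  J4 runs 3 units, time = 27
  J5 runs 3 units, time = 30
  J1 runs 3 units, time = 33
  J2 runs 3 units, time = 36
  J3 runs 3 units, time = 39
  J5 runs 3 units, time = 42
  J1 runs 3 units, time = 45
  J2 runs 3 units, time = 48
  J3 runs 2 units, time = 50
  J1 runs 2 units, time = 52
  J2 runs 1 units, time = 53
Finish times: [52, 53, 50, 27, 42]
Average turnaround = 224/5 = 44.8

44.8


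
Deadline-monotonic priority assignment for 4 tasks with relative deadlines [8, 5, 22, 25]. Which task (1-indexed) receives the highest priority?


Sort tasks by relative deadline (ascending):
  Task 2: deadline = 5
  Task 1: deadline = 8
  Task 3: deadline = 22
  Task 4: deadline = 25
Priority order (highest first): [2, 1, 3, 4]
Highest priority task = 2

2


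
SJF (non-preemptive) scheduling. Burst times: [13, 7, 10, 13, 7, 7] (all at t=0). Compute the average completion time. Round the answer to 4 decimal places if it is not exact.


SJF order (ascending): [7, 7, 7, 10, 13, 13]
Completion times:
  Job 1: burst=7, C=7
  Job 2: burst=7, C=14
  Job 3: burst=7, C=21
  Job 4: burst=10, C=31
  Job 5: burst=13, C=44
  Job 6: burst=13, C=57
Average completion = 174/6 = 29.0

29.0


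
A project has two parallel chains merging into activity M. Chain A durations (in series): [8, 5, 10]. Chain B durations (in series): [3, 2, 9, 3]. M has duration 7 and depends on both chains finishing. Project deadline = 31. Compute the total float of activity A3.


Forward pass: ES(A3) = sum of predecessors on chain A = 13
EF = ES + duration = 13 + 10 = 23
Backward pass: LF(M) = deadline = 31; LS(M) = 31 - 7 = 24
LF(A3) = LS(M) - sum(successors on chain A) = 24 - 0 = 24
LS = LF - duration = 24 - 10 = 14
Total float = LS - ES = 14 - 13 = 1

1


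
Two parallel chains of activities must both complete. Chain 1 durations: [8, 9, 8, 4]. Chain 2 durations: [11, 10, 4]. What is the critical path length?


Path A total = 8 + 9 + 8 + 4 = 29
Path B total = 11 + 10 + 4 = 25
Critical path = longest path = max(29, 25) = 29

29


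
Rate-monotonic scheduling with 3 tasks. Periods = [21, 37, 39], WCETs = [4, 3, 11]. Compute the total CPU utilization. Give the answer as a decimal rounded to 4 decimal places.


Compute individual utilizations (exact fractions):
  Task 1: C/T = 4/21 (approx. 0.1905)
  Task 2: C/T = 3/37 (approx. 0.0811)
  Task 3: C/T = 11/39 (approx. 0.2821)
Total utilization U = 4/21 + 3/37 + 11/39 = 1864/3367
Rounded to 4 decimal places: U = 0.5536
RM (Liu & Layland) bound for 3 tasks = 0.779763; compare with U = 1864/3367 (approx. 0.553609)
U <= bound, so schedulable by RM sufficient condition.

0.5536


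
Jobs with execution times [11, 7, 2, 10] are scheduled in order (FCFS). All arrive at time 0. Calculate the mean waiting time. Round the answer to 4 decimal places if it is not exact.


FCFS order (as given): [11, 7, 2, 10]
Waiting times:
  Job 1: wait = 0
  Job 2: wait = 11
  Job 3: wait = 18
  Job 4: wait = 20
Sum of waiting times = 49
Average waiting time = 49/4 = 12.25

12.25


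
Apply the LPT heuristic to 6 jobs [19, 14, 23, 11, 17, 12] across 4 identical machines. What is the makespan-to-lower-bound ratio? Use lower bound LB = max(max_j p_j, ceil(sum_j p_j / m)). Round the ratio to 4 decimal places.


LPT order: [23, 19, 17, 14, 12, 11]
Machine loads after assignment: [23, 19, 28, 26]
LPT makespan = 28
Lower bound = max(max_job, ceil(total/4)) = max(23, 24) = 24
Ratio = 28 / 24 = 1.1667

1.1667


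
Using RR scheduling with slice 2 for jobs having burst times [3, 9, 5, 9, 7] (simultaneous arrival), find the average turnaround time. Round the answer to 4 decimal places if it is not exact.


Time quantum = 2
Execution trace:
  J1 runs 2 units, time = 2
  J2 runs 2 units, time = 4
  J3 runs 2 units, time = 6
  J4 runs 2 units, time = 8
  J5 runs 2 units, time = 10
  J1 runs 1 units, time = 11
  J2 runs 2 units, time = 13
  J3 runs 2 units, time = 15
  J4 runs 2 units, time = 17
  J5 runs 2 units, time = 19
  J2 runs 2 units, time = 21
  J3 runs 1 units, time = 22
  J4 runs 2 units, time = 24
  J5 runs 2 units, time = 26
  J2 runs 2 units, time = 28
  J4 runs 2 units, time = 30
  J5 runs 1 units, time = 31
  J2 runs 1 units, time = 32
  J4 runs 1 units, time = 33
Finish times: [11, 32, 22, 33, 31]
Average turnaround = 129/5 = 25.8

25.8


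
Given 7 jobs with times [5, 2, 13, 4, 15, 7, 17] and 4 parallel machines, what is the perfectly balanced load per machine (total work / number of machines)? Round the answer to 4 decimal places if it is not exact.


Total processing time = 5 + 2 + 13 + 4 + 15 + 7 + 17 = 63
Number of machines = 4
Ideal balanced load = 63 / 4 = 15.75

15.75


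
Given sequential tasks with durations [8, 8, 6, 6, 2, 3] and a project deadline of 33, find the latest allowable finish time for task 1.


LF(activity 1) = deadline - sum of successor durations
Successors: activities 2 through 6 with durations [8, 6, 6, 2, 3]
Sum of successor durations = 25
LF = 33 - 25 = 8

8


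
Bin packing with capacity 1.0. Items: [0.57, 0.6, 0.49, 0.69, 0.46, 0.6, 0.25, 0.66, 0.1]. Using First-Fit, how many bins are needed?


Place items sequentially using First-Fit:
  Item 0.57 -> new Bin 1
  Item 0.6 -> new Bin 2
  Item 0.49 -> new Bin 3
  Item 0.69 -> new Bin 4
  Item 0.46 -> Bin 3 (now 0.95)
  Item 0.6 -> new Bin 5
  Item 0.25 -> Bin 1 (now 0.82)
  Item 0.66 -> new Bin 6
  Item 0.1 -> Bin 1 (now 0.92)
Total bins used = 6

6


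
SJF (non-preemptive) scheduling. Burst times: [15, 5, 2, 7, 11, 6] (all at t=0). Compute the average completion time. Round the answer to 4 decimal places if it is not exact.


SJF order (ascending): [2, 5, 6, 7, 11, 15]
Completion times:
  Job 1: burst=2, C=2
  Job 2: burst=5, C=7
  Job 3: burst=6, C=13
  Job 4: burst=7, C=20
  Job 5: burst=11, C=31
  Job 6: burst=15, C=46
Average completion = 119/6 = 19.8333

19.8333


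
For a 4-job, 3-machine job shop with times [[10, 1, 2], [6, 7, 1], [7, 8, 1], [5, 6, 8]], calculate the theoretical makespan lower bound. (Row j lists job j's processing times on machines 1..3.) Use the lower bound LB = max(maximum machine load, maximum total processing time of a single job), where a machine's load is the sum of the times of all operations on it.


Machine loads:
  Machine 1: 10 + 6 + 7 + 5 = 28
  Machine 2: 1 + 7 + 8 + 6 = 22
  Machine 3: 2 + 1 + 1 + 8 = 12
Max machine load = 28
Job totals:
  Job 1: 13
  Job 2: 14
  Job 3: 16
  Job 4: 19
Max job total = 19
Lower bound = max(28, 19) = 28

28


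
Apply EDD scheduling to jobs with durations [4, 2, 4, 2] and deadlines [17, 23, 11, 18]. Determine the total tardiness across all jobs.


Sort by due date (EDD order): [(4, 11), (4, 17), (2, 18), (2, 23)]
Compute completion times and tardiness:
  Job 1: p=4, d=11, C=4, tardiness=max(0,4-11)=0
  Job 2: p=4, d=17, C=8, tardiness=max(0,8-17)=0
  Job 3: p=2, d=18, C=10, tardiness=max(0,10-18)=0
  Job 4: p=2, d=23, C=12, tardiness=max(0,12-23)=0
Total tardiness = 0

0


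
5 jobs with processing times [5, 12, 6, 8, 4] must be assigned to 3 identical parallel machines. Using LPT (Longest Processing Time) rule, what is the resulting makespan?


Sort jobs in decreasing order (LPT): [12, 8, 6, 5, 4]
Assign each job to the least loaded machine:
  Machine 1: jobs [12], load = 12
  Machine 2: jobs [8, 4], load = 12
  Machine 3: jobs [6, 5], load = 11
Makespan = max load = 12

12


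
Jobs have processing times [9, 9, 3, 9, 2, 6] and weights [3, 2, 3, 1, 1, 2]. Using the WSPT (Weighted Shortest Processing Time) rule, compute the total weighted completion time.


Compute p/w ratios and sort ascending (WSPT): [(3, 3), (2, 1), (9, 3), (6, 2), (9, 2), (9, 1)]
Compute weighted completion times:
  Job (p=3,w=3): C=3, w*C=3*3=9
  Job (p=2,w=1): C=5, w*C=1*5=5
  Job (p=9,w=3): C=14, w*C=3*14=42
  Job (p=6,w=2): C=20, w*C=2*20=40
  Job (p=9,w=2): C=29, w*C=2*29=58
  Job (p=9,w=1): C=38, w*C=1*38=38
Total weighted completion time = 192

192


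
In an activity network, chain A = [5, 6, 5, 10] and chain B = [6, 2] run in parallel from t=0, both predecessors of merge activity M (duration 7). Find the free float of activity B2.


ES(B2) = sum of predecessors on chain B = 6
EF(B2) = ES + duration = 6 + 2 = 8
Successor of B2 is M. ES(M) = max(sum(A), sum(B)) = max(26, 8) = 26
Free float = ES(successor) - EF(current) = 26 - 8 = 18

18


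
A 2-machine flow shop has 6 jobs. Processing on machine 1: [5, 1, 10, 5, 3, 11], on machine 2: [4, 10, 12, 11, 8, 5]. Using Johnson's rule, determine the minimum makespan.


Apply Johnson's rule:
  Group 1 (a <= b): [(2, 1, 10), (5, 3, 8), (4, 5, 11), (3, 10, 12)]
  Group 2 (a > b): [(6, 11, 5), (1, 5, 4)]
Optimal job order: [2, 5, 4, 3, 6, 1]
Schedule:
  Job 2: M1 done at 1, M2 done at 11
  Job 5: M1 done at 4, M2 done at 19
  Job 4: M1 done at 9, M2 done at 30
  Job 3: M1 done at 19, M2 done at 42
  Job 6: M1 done at 30, M2 done at 47
  Job 1: M1 done at 35, M2 done at 51
Makespan = 51

51


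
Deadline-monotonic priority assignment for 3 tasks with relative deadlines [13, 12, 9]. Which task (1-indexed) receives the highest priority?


Sort tasks by relative deadline (ascending):
  Task 3: deadline = 9
  Task 2: deadline = 12
  Task 1: deadline = 13
Priority order (highest first): [3, 2, 1]
Highest priority task = 3

3


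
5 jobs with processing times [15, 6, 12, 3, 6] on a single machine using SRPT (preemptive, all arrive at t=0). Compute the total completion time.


Since all jobs arrive at t=0, SRPT equals SPT ordering.
SPT order: [3, 6, 6, 12, 15]
Completion times:
  Job 1: p=3, C=3
  Job 2: p=6, C=9
  Job 3: p=6, C=15
  Job 4: p=12, C=27
  Job 5: p=15, C=42
Total completion time = 3 + 9 + 15 + 27 + 42 = 96

96


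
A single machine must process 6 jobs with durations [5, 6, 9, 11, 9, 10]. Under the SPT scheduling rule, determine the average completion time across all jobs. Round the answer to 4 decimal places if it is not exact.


Sort jobs by processing time (SPT order): [5, 6, 9, 9, 10, 11]
Compute completion times sequentially:
  Job 1: processing = 5, completes at 5
  Job 2: processing = 6, completes at 11
  Job 3: processing = 9, completes at 20
  Job 4: processing = 9, completes at 29
  Job 5: processing = 10, completes at 39
  Job 6: processing = 11, completes at 50
Sum of completion times = 154
Average completion time = 154/6 = 25.6667

25.6667


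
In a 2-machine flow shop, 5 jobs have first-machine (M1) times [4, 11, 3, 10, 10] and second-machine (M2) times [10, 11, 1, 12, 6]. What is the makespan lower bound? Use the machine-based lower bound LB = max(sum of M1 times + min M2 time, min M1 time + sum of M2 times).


LB1 = sum(M1 times) + min(M2 times) = 38 + 1 = 39
LB2 = min(M1 times) + sum(M2 times) = 3 + 40 = 43
Lower bound = max(LB1, LB2) = max(39, 43) = 43

43


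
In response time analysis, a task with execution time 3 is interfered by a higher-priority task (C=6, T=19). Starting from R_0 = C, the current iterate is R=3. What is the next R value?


R_next = C + ceil(R_prev / T_hp) * C_hp
ceil(3 / 19) = ceil(0.1579) = 1
Interference = 1 * 6 = 6
R_next = 3 + 6 = 9

9


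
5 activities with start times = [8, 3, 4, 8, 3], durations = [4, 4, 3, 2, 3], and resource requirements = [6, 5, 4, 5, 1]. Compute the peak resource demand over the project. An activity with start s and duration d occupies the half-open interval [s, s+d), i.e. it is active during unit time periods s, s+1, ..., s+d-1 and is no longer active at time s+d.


Each activity i is active on [start_i, start_i + duration_i).
Compute total resource usage per time slot:
  t=0: active resources = [], total = 0
  t=1: active resources = [], total = 0
  t=2: active resources = [], total = 0
  t=3: active resources = [5, 1], total = 6
  t=4: active resources = [5, 4, 1], total = 10
  t=5: active resources = [5, 4, 1], total = 10
  t=6: active resources = [5, 4], total = 9
  t=7: active resources = [], total = 0
  t=8: active resources = [6, 5], total = 11
  t=9: active resources = [6, 5], total = 11
  t=10: active resources = [6], total = 6
  t=11: active resources = [6], total = 6
Peak resource demand = 11

11


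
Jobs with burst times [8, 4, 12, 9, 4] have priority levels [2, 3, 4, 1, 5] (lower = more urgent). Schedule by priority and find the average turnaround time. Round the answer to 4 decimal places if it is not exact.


Sort by priority (ascending = highest first):
Order: [(1, 9), (2, 8), (3, 4), (4, 12), (5, 4)]
Completion times:
  Priority 1, burst=9, C=9
  Priority 2, burst=8, C=17
  Priority 3, burst=4, C=21
  Priority 4, burst=12, C=33
  Priority 5, burst=4, C=37
Average turnaround = 117/5 = 23.4

23.4


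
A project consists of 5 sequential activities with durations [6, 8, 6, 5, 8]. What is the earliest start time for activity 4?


Activity 4 starts after activities 1 through 3 complete.
Predecessor durations: [6, 8, 6]
ES = 6 + 8 + 6 = 20

20


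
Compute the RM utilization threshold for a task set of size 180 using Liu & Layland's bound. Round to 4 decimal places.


Compute 2^(1/180) = 1.0038582416
Subtract 1: 1.0038582416 - 1 = 0.0038582416
Multiply by n: 180 * 0.0038582416 = 0.6944834880
Round to 4 dp: 0.6945

0.6945


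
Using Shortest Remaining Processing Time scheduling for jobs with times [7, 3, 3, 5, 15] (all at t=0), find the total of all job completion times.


Since all jobs arrive at t=0, SRPT equals SPT ordering.
SPT order: [3, 3, 5, 7, 15]
Completion times:
  Job 1: p=3, C=3
  Job 2: p=3, C=6
  Job 3: p=5, C=11
  Job 4: p=7, C=18
  Job 5: p=15, C=33
Total completion time = 3 + 6 + 11 + 18 + 33 = 71

71


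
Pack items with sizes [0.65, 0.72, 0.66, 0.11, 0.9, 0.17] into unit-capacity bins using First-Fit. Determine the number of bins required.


Place items sequentially using First-Fit:
  Item 0.65 -> new Bin 1
  Item 0.72 -> new Bin 2
  Item 0.66 -> new Bin 3
  Item 0.11 -> Bin 1 (now 0.76)
  Item 0.9 -> new Bin 4
  Item 0.17 -> Bin 1 (now 0.93)
Total bins used = 4

4


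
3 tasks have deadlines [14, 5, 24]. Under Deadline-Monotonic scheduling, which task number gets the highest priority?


Sort tasks by relative deadline (ascending):
  Task 2: deadline = 5
  Task 1: deadline = 14
  Task 3: deadline = 24
Priority order (highest first): [2, 1, 3]
Highest priority task = 2

2


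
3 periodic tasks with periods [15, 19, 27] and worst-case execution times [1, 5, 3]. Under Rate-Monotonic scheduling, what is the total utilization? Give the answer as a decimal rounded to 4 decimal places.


Compute individual utilizations (exact fractions):
  Task 1: C/T = 1/15 (approx. 0.0667)
  Task 2: C/T = 5/19 (approx. 0.2632)
  Task 3: C/T = 3/27 = 1/9 (approx. 0.1111)
Total utilization U = 1/15 + 5/19 + 1/9 = 377/855
Rounded to 4 decimal places: U = 0.4409
RM (Liu & Layland) bound for 3 tasks = 0.779763; compare with U = 377/855 (approx. 0.440936)
U <= bound, so schedulable by RM sufficient condition.

0.4409


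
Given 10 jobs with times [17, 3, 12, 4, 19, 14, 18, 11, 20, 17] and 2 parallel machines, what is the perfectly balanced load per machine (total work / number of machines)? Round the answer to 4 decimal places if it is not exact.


Total processing time = 17 + 3 + 12 + 4 + 19 + 14 + 18 + 11 + 20 + 17 = 135
Number of machines = 2
Ideal balanced load = 135 / 2 = 67.5

67.5
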